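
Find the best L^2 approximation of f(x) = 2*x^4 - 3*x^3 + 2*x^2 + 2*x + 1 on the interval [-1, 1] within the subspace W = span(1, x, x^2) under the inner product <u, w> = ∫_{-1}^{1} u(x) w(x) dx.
g(x) = 26*x^2/7 + x/5 + 29/35

The best approximation g ∈ W is the orthogonal projection of f onto W. Writing g = a_0 + a_1 x + a_2 x^2, the coefficients solve the normal equations G · a = b where
  G_{ij} = <φ_i, φ_j> and b_i = <f, φ_i>, with φ_0 = 1, φ_1 = x, φ_2 = x^2.
G =
  [2, 0, 2/3]
  [0, 2/3, 0]
  [2/3, 0, 2/5],
b = (62/15, 2/15, 214/105).
Solving gives a_0 = 29/35, a_1 = 1/5, a_2 = 26/7, so
  g(x) = 26*x^2/7 + x/5 + 29/35.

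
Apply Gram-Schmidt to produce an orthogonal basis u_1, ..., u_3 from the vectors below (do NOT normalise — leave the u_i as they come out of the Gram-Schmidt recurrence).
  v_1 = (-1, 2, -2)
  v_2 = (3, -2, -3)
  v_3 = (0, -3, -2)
Orthogonal basis:
  u_1 = (-1, 2, -2)
  u_2 = (26/9, -16/9, -29/9)
  u_3 = (-350/197, -315/197, -140/197)

Apply the Gram-Schmidt recurrence
  u_1 = v_1
  u_i = v_i − Σ_{j<i} ((v_i · u_j) / (u_j · u_j)) · u_j.

Step by step this gives:
  u_1 = (-1, 2, -2)
  u_2 = (26/9, -16/9, -29/9)
  u_3 = (-350/197, -315/197, -140/197)

Orthogonality check:
  u_2 · u_1 = 0 (should be 0)
  u_3 · u_1 = 0 (should be 0)
  u_3 · u_2 = 0 (should be 0)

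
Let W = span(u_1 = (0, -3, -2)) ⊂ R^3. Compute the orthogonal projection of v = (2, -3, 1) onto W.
proj_W(v) = (0, -21/13, -14/13)

Set up U = [u_1 | ... | u_1] ∈ R^(3×1). The projector onto W = col(U) is P = U (U^T U)^(-1) U^T.
Compute U^T U =
  [13],
and U^T v = (7).
Solve U^T U · c = U^T v for the coefficients: c = (7/13). The projection is proj_W(v) = U c.
Check: (v - proj_W(v)) · u_1 = 0  (should be 0).
Result: proj_W(v) = (0, -21/13, -14/13).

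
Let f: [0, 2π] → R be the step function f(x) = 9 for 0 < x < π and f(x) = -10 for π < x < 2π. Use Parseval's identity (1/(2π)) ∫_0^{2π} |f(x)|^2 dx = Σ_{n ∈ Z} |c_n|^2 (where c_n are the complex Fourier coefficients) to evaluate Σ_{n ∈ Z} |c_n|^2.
Σ |c_n|^2 = 181/2

Parseval equates the L^2 energy of f (normalised by 1/(2π)) with the ℓ^2 sum of its Fourier coefficients: (1/(2π)) ∫_0^{2π} |f|^2 = Σ |c_n|^2.
Compute the left side: (1/(2π)) [∫_0^π 9^2 dx + ∫_π^{2π} (-10)^2 dx] = (1/(2π)) · (81π + 100π) = (81 + 100)/2 = 181/2.
So Σ_{n ∈ Z} |c_n|^2 = 181/2.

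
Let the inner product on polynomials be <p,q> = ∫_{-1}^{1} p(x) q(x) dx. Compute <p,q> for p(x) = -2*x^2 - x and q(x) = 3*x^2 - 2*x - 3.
<p,q> = 44/15

Expand the product: p(x)·q(x) = -6*x^4 + x^3 + 8*x^2 + 3*x.
∫_{-1}^{1} of each monomial x^k gives [2/(k+1) if k even, 0 if k odd]. Integrating term-by-term (or equivalently evaluating the antiderivative F(x) = -6*x^5/5 + x^4/4 + 8*x^3/3 + 3*x^2/2 at the endpoints):
  F(1) − F(−1) = 193/60 − (17/60) = 44/15.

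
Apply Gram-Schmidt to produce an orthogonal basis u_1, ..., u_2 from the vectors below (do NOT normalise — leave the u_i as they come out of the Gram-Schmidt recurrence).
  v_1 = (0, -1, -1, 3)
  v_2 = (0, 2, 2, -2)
Orthogonal basis:
  u_1 = (0, -1, -1, 3)
  u_2 = (0, 12/11, 12/11, 8/11)

Apply the Gram-Schmidt recurrence
  u_1 = v_1
  u_i = v_i − Σ_{j<i} ((v_i · u_j) / (u_j · u_j)) · u_j.

Step by step this gives:
  u_1 = (0, -1, -1, 3)
  u_2 = (0, 12/11, 12/11, 8/11)

Orthogonality check:
  u_2 · u_1 = 0 (should be 0)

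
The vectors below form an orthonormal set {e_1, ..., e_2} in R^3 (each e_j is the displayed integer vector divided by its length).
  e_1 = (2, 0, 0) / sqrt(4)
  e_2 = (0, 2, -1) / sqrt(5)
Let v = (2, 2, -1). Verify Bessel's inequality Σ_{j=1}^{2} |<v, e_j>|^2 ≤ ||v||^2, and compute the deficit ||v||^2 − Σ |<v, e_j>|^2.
Σ |<v, e_j>|^2 = 9; ||v||^2 = 9; deficit = 0

Write each e_j = u_j / sqrt(<u_j, u_j>) where u_j is the displayed integer vector. Then <v, e_j> = <v, u_j> / sqrt(<u_j, u_j>), so |<v, e_j>|^2 = <v, u_j>^2 / <u_j, u_j>.
Coefficients: <v, e_1> = 4/sqrt(4), <v, e_2> = 5/sqrt(5).
Square and sum: Σ |<v, e_j>|^2 = 9.
Compute ||v||^2 = v·v = 9.
Deficit = 9 − 9 = 0 ≥ 0, confirming Bessel's inequality. (The deficit equals ||v − Σ <v,e_j> e_j||^2, the squared distance from v to span{e_j}.)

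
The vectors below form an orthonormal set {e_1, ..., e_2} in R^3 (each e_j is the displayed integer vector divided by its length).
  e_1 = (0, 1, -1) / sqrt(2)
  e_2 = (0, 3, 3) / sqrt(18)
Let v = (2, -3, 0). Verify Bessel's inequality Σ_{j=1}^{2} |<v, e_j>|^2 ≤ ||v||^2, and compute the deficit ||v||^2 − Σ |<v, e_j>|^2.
Σ |<v, e_j>|^2 = 9; ||v||^2 = 13; deficit = 4

Write each e_j = u_j / sqrt(<u_j, u_j>) where u_j is the displayed integer vector. Then <v, e_j> = <v, u_j> / sqrt(<u_j, u_j>), so |<v, e_j>|^2 = <v, u_j>^2 / <u_j, u_j>.
Coefficients: <v, e_1> = -3/sqrt(2), <v, e_2> = -9/sqrt(18).
Square and sum: Σ |<v, e_j>|^2 = 9.
Compute ||v||^2 = v·v = 13.
Deficit = 13 − 9 = 4 ≥ 0, confirming Bessel's inequality. (The deficit equals ||v − Σ <v,e_j> e_j||^2, the squared distance from v to span{e_j}.)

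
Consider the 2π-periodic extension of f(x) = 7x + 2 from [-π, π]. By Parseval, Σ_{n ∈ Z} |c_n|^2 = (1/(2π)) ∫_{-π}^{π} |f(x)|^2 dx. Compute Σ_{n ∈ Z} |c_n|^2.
Σ |c_n|^2 = 49π^2/3 + 4

Expand and integrate term by term over [-π, π]:
  ∫ (7x)^2 dx = 49·(2π^3/3); ∫ 2·7·(2)·x dx = 0 (odd integrand); ∫ 2^2 dx = 4·2π.
So (1/(2π)) ∫_{-π}^{π} (7x + 2)^2 dx = 49π^2/3 + 4 = 49π^2/3 + 4.
Parseval ⇒ Σ |c_n|^2 = 49π^2/3 + 4.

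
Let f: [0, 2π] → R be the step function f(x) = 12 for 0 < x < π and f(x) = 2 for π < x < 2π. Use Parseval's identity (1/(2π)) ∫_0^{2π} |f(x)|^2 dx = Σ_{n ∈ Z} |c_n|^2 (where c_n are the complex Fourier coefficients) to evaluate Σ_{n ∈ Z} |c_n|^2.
Σ |c_n|^2 = 74

Parseval equates the L^2 energy of f (normalised by 1/(2π)) with the ℓ^2 sum of its Fourier coefficients: (1/(2π)) ∫_0^{2π} |f|^2 = Σ |c_n|^2.
Compute the left side: (1/(2π)) [∫_0^π 12^2 dx + ∫_π^{2π} 2^2 dx] = (1/(2π)) · (144π + 4π) = (144 + 4)/2 = 74.
So Σ_{n ∈ Z} |c_n|^2 = 74.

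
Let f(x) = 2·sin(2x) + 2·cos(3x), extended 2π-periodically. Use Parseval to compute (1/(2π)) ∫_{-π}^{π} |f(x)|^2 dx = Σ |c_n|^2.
Σ |c_n|^2 = 4

Expand |f|^2 and use orthogonality of {sin(nx), cos(mx)} on [-π, π]:
  ∫_{-π}^{π} sin(nx)^2 dx = π, ∫ cos(mx)^2 dx = π, and cross terms integrate to 0.
So ∫_{-π}^{π} f(x)^2 dx = 2^2 · π + 2^2 · π = (4 + 4)π.
Divide by 2π: (4 + 4)/2 = 4.
By Parseval, this equals Σ |c_n|^2.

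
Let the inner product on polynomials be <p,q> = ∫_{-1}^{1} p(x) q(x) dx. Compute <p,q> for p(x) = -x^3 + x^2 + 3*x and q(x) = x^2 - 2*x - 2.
<p,q> = -62/15

Expand the product: p(x)·q(x) = -x^5 + 3*x^4 + 3*x^3 - 8*x^2 - 6*x.
∫_{-1}^{1} of each monomial x^k gives [2/(k+1) if k even, 0 if k odd]. Integrating term-by-term (or equivalently evaluating the antiderivative F(x) = -x^6/6 + 3*x^5/5 + 3*x^4/4 - 8*x^3/3 - 3*x^2 at the endpoints):
  F(1) − F(−1) = -269/60 − (-7/20) = -62/15.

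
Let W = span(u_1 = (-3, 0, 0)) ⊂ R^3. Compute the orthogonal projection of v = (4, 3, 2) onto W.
proj_W(v) = (4, 0, 0)

Set up U = [u_1 | ... | u_1] ∈ R^(3×1). The projector onto W = col(U) is P = U (U^T U)^(-1) U^T.
Compute U^T U =
  [9],
and U^T v = (-12).
Solve U^T U · c = U^T v for the coefficients: c = (-4/3). The projection is proj_W(v) = U c.
Check: (v - proj_W(v)) · u_1 = 0  (should be 0).
Result: proj_W(v) = (4, 0, 0).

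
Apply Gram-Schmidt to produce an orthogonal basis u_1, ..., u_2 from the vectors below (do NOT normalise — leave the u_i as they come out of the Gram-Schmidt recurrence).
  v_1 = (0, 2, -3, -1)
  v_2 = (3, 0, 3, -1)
Orthogonal basis:
  u_1 = (0, 2, -3, -1)
  u_2 = (3, 8/7, 9/7, -11/7)

Apply the Gram-Schmidt recurrence
  u_1 = v_1
  u_i = v_i − Σ_{j<i} ((v_i · u_j) / (u_j · u_j)) · u_j.

Step by step this gives:
  u_1 = (0, 2, -3, -1)
  u_2 = (3, 8/7, 9/7, -11/7)

Orthogonality check:
  u_2 · u_1 = 0 (should be 0)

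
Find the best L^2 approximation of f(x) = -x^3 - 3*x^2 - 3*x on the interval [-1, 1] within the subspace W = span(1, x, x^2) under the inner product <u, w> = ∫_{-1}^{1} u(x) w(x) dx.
g(x) = -3*x^2 - 18*x/5

The best approximation g ∈ W is the orthogonal projection of f onto W. Writing g = a_0 + a_1 x + a_2 x^2, the coefficients solve the normal equations G · a = b where
  G_{ij} = <φ_i, φ_j> and b_i = <f, φ_i>, with φ_0 = 1, φ_1 = x, φ_2 = x^2.
G =
  [2, 0, 2/3]
  [0, 2/3, 0]
  [2/3, 0, 2/5],
b = (-2, -12/5, -6/5).
Solving gives a_0 = 0, a_1 = -18/5, a_2 = -3, so
  g(x) = -3*x^2 - 18*x/5.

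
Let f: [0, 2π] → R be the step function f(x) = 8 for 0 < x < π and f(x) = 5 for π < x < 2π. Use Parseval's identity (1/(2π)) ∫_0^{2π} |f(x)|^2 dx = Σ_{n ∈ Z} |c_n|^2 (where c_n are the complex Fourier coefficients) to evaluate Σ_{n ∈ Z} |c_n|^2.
Σ |c_n|^2 = 89/2

Parseval equates the L^2 energy of f (normalised by 1/(2π)) with the ℓ^2 sum of its Fourier coefficients: (1/(2π)) ∫_0^{2π} |f|^2 = Σ |c_n|^2.
Compute the left side: (1/(2π)) [∫_0^π 8^2 dx + ∫_π^{2π} 5^2 dx] = (1/(2π)) · (64π + 25π) = (64 + 25)/2 = 89/2.
So Σ_{n ∈ Z} |c_n|^2 = 89/2.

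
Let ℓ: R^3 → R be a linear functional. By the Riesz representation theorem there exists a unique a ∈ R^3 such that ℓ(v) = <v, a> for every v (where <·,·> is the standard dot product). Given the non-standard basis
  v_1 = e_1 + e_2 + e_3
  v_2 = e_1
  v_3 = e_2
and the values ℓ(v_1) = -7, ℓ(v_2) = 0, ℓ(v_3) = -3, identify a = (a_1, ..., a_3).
a = (0, -3, -4)

Write a = (a_1, ..., a_3) in the standard basis. For each basis vector v_i, ℓ(v_i) = <v_i, a> is a linear equation in the a_j's. Collect the n equations into a matrix system V a = ℓ, where row i of V is v_i (expressed in the standard basis). Since V is invertible (lower-triangular with 1s on the diagonal, up to permutation), solve by back-substitution:
  V =
[[1, 1, 1],
 [1, 0, 0],
 [0, 1, 0]]
  V a = (-7, 0, -3)
Solving gives a = (0, -3, -4).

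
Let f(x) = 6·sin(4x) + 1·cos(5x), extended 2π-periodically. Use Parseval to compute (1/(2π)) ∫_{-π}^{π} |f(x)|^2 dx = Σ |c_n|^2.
Σ |c_n|^2 = 37/2

Expand |f|^2 and use orthogonality of {sin(nx), cos(mx)} on [-π, π]:
  ∫_{-π}^{π} sin(nx)^2 dx = π, ∫ cos(mx)^2 dx = π, and cross terms integrate to 0.
So ∫_{-π}^{π} f(x)^2 dx = 6^2 · π + 1^2 · π = (36 + 1)π.
Divide by 2π: (36 + 1)/2 = 37/2.
By Parseval, this equals Σ |c_n|^2.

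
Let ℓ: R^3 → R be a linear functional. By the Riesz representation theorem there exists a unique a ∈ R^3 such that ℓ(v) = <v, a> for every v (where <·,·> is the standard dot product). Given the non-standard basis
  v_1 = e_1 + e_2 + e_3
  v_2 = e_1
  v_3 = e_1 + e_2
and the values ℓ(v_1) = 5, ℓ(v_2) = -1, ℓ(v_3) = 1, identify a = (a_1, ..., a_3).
a = (-1, 2, 4)

Write a = (a_1, ..., a_3) in the standard basis. For each basis vector v_i, ℓ(v_i) = <v_i, a> is a linear equation in the a_j's. Collect the n equations into a matrix system V a = ℓ, where row i of V is v_i (expressed in the standard basis). Since V is invertible (lower-triangular with 1s on the diagonal, up to permutation), solve by back-substitution:
  V =
[[1, 1, 1],
 [1, 0, 0],
 [1, 1, 0]]
  V a = (5, -1, 1)
Solving gives a = (-1, 2, 4).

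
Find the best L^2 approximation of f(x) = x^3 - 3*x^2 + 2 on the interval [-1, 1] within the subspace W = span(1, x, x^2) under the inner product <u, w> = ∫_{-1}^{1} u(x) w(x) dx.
g(x) = -3*x^2 + 3*x/5 + 2

The best approximation g ∈ W is the orthogonal projection of f onto W. Writing g = a_0 + a_1 x + a_2 x^2, the coefficients solve the normal equations G · a = b where
  G_{ij} = <φ_i, φ_j> and b_i = <f, φ_i>, with φ_0 = 1, φ_1 = x, φ_2 = x^2.
G =
  [2, 0, 2/3]
  [0, 2/3, 0]
  [2/3, 0, 2/5],
b = (2, 2/5, 2/15).
Solving gives a_0 = 2, a_1 = 3/5, a_2 = -3, so
  g(x) = -3*x^2 + 3*x/5 + 2.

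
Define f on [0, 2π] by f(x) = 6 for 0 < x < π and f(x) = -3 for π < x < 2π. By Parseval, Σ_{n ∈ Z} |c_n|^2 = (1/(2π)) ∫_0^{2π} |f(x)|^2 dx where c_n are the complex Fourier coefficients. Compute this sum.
Σ |c_n|^2 = 45/2

Parseval equates the L^2 energy of f (normalised by 1/(2π)) with the ℓ^2 sum of its Fourier coefficients: (1/(2π)) ∫_0^{2π} |f|^2 = Σ |c_n|^2.
Compute the left side: (1/(2π)) [∫_0^π 6^2 dx + ∫_π^{2π} (-3)^2 dx] = (1/(2π)) · (36π + 9π) = (36 + 9)/2 = 45/2.
So Σ_{n ∈ Z} |c_n|^2 = 45/2.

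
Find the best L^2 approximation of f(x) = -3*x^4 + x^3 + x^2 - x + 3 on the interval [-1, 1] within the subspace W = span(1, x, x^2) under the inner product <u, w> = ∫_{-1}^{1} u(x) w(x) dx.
g(x) = -11*x^2/7 - 2*x/5 + 114/35

The best approximation g ∈ W is the orthogonal projection of f onto W. Writing g = a_0 + a_1 x + a_2 x^2, the coefficients solve the normal equations G · a = b where
  G_{ij} = <φ_i, φ_j> and b_i = <f, φ_i>, with φ_0 = 1, φ_1 = x, φ_2 = x^2.
G =
  [2, 0, 2/3]
  [0, 2/3, 0]
  [2/3, 0, 2/5],
b = (82/15, -4/15, 54/35).
Solving gives a_0 = 114/35, a_1 = -2/5, a_2 = -11/7, so
  g(x) = -11*x^2/7 - 2*x/5 + 114/35.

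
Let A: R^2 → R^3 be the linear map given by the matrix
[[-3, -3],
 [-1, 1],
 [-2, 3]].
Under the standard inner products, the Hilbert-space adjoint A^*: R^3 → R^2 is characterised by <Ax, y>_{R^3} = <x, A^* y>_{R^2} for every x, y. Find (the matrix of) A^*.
A^* = A^T =
[[-3, -1, -2],
 [-3, 1, 3]]

For real matrices with standard dot products, the defining identity <Ax, y> = <x, A^* y> gives (Ax)^T y = x^T (A^*) y, i.e. x^T A^T y = x^T (A^*) y. Since this holds for all x, y, we must have A^* = A^T. Therefore
A^* =
[[-3, -1, -2],
 [-3, 1, 3]].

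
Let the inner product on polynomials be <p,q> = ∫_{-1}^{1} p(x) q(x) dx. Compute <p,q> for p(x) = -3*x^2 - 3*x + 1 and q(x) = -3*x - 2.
<p,q> = 6

Expand the product: p(x)·q(x) = 9*x^3 + 15*x^2 + 3*x - 2.
∫_{-1}^{1} of each monomial x^k gives [2/(k+1) if k even, 0 if k odd]. Integrating term-by-term (or equivalently evaluating the antiderivative F(x) = 9*x^4/4 + 5*x^3 + 3*x^2/2 - 2*x at the endpoints):
  F(1) − F(−1) = 27/4 − (3/4) = 6.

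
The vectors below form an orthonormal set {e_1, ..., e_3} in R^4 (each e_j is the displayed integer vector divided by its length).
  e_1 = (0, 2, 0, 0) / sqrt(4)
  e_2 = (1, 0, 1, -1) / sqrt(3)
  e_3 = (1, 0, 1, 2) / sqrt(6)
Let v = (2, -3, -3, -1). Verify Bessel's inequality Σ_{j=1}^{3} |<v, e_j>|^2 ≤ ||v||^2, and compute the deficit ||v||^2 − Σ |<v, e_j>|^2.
Σ |<v, e_j>|^2 = 21/2; ||v||^2 = 23; deficit = 25/2

Write each e_j = u_j / sqrt(<u_j, u_j>) where u_j is the displayed integer vector. Then <v, e_j> = <v, u_j> / sqrt(<u_j, u_j>), so |<v, e_j>|^2 = <v, u_j>^2 / <u_j, u_j>.
Coefficients: <v, e_1> = -6/sqrt(4), <v, e_2> = 0/sqrt(3), <v, e_3> = -3/sqrt(6).
Square and sum: Σ |<v, e_j>|^2 = 21/2.
Compute ||v||^2 = v·v = 23.
Deficit = 23 − 21/2 = 25/2 ≥ 0, confirming Bessel's inequality. (The deficit equals ||v − Σ <v,e_j> e_j||^2, the squared distance from v to span{e_j}.)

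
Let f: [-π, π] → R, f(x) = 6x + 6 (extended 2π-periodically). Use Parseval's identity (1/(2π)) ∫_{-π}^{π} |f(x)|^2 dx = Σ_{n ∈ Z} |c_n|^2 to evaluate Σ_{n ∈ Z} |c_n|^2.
Σ |c_n|^2 = 12π^2 + 36

Expand and integrate term by term over [-π, π]:
  ∫ (6x)^2 dx = 36·(2π^3/3); ∫ 2·6·(6)·x dx = 0 (odd integrand); ∫ 6^2 dx = 36·2π.
So (1/(2π)) ∫_{-π}^{π} (6x + 6)^2 dx = 36π^2/3 + 36 = 12π^2 + 36.
Parseval ⇒ Σ |c_n|^2 = 12π^2 + 36.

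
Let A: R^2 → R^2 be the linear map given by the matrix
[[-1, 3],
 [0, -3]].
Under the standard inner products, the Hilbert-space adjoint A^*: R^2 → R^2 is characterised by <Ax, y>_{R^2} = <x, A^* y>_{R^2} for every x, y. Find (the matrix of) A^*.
A^* = A^T =
[[-1, 0],
 [3, -3]]

For real matrices with standard dot products, the defining identity <Ax, y> = <x, A^* y> gives (Ax)^T y = x^T (A^*) y, i.e. x^T A^T y = x^T (A^*) y. Since this holds for all x, y, we must have A^* = A^T. Therefore
A^* =
[[-1, 0],
 [3, -3]].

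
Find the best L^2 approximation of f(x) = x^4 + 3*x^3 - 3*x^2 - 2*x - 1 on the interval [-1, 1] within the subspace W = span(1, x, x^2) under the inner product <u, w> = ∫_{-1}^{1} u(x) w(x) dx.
g(x) = -15*x^2/7 - x/5 - 38/35

The best approximation g ∈ W is the orthogonal projection of f onto W. Writing g = a_0 + a_1 x + a_2 x^2, the coefficients solve the normal equations G · a = b where
  G_{ij} = <φ_i, φ_j> and b_i = <f, φ_i>, with φ_0 = 1, φ_1 = x, φ_2 = x^2.
G =
  [2, 0, 2/3]
  [0, 2/3, 0]
  [2/3, 0, 2/5],
b = (-18/5, -2/15, -166/105).
Solving gives a_0 = -38/35, a_1 = -1/5, a_2 = -15/7, so
  g(x) = -15*x^2/7 - x/5 - 38/35.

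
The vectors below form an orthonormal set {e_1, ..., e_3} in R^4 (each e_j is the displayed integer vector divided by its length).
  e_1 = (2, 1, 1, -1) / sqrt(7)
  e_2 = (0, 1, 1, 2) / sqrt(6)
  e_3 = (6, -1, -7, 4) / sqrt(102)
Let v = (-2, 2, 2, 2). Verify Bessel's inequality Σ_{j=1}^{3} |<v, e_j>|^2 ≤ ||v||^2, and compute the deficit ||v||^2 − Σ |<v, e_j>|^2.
Σ |<v, e_j>|^2 = 1804/119; ||v||^2 = 16; deficit = 100/119

Write each e_j = u_j / sqrt(<u_j, u_j>) where u_j is the displayed integer vector. Then <v, e_j> = <v, u_j> / sqrt(<u_j, u_j>), so |<v, e_j>|^2 = <v, u_j>^2 / <u_j, u_j>.
Coefficients: <v, e_1> = -2/sqrt(7), <v, e_2> = 8/sqrt(6), <v, e_3> = -20/sqrt(102).
Square and sum: Σ |<v, e_j>|^2 = 1804/119.
Compute ||v||^2 = v·v = 16.
Deficit = 16 − 1804/119 = 100/119 ≥ 0, confirming Bessel's inequality. (The deficit equals ||v − Σ <v,e_j> e_j||^2, the squared distance from v to span{e_j}.)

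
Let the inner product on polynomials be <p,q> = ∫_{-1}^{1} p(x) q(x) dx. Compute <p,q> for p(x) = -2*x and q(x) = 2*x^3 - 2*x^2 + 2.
<p,q> = -8/5

Expand the product: p(x)·q(x) = -4*x^4 + 4*x^3 - 4*x.
∫_{-1}^{1} of each monomial x^k gives [2/(k+1) if k even, 0 if k odd]. Integrating term-by-term (or equivalently evaluating the antiderivative F(x) = -4*x^5/5 + x^4 - 2*x^2 at the endpoints):
  F(1) − F(−1) = -9/5 − (-1/5) = -8/5.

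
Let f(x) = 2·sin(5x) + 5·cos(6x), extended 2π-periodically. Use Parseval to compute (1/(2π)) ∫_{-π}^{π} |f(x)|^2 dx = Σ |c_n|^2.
Σ |c_n|^2 = 29/2

Expand |f|^2 and use orthogonality of {sin(nx), cos(mx)} on [-π, π]:
  ∫_{-π}^{π} sin(nx)^2 dx = π, ∫ cos(mx)^2 dx = π, and cross terms integrate to 0.
So ∫_{-π}^{π} f(x)^2 dx = 2^2 · π + 5^2 · π = (4 + 25)π.
Divide by 2π: (4 + 25)/2 = 29/2.
By Parseval, this equals Σ |c_n|^2.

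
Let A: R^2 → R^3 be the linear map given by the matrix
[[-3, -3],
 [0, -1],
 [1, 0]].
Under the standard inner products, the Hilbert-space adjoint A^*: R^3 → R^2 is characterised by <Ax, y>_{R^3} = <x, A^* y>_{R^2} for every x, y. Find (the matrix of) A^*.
A^* = A^T =
[[-3, 0, 1],
 [-3, -1, 0]]

For real matrices with standard dot products, the defining identity <Ax, y> = <x, A^* y> gives (Ax)^T y = x^T (A^*) y, i.e. x^T A^T y = x^T (A^*) y. Since this holds for all x, y, we must have A^* = A^T. Therefore
A^* =
[[-3, 0, 1],
 [-3, -1, 0]].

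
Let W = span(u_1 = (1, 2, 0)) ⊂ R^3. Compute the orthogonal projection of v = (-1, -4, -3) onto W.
proj_W(v) = (-9/5, -18/5, 0)

Set up U = [u_1 | ... | u_1] ∈ R^(3×1). The projector onto W = col(U) is P = U (U^T U)^(-1) U^T.
Compute U^T U =
  [5],
and U^T v = (-9).
Solve U^T U · c = U^T v for the coefficients: c = (-9/5). The projection is proj_W(v) = U c.
Check: (v - proj_W(v)) · u_1 = 0  (should be 0).
Result: proj_W(v) = (-9/5, -18/5, 0).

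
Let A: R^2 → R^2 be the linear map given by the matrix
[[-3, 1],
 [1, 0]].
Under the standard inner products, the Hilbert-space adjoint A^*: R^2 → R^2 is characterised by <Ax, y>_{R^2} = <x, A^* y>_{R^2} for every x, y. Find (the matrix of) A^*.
A^* = A^T =
[[-3, 1],
 [1, 0]]

For real matrices with standard dot products, the defining identity <Ax, y> = <x, A^* y> gives (Ax)^T y = x^T (A^*) y, i.e. x^T A^T y = x^T (A^*) y. Since this holds for all x, y, we must have A^* = A^T. Therefore
A^* =
[[-3, 1],
 [1, 0]].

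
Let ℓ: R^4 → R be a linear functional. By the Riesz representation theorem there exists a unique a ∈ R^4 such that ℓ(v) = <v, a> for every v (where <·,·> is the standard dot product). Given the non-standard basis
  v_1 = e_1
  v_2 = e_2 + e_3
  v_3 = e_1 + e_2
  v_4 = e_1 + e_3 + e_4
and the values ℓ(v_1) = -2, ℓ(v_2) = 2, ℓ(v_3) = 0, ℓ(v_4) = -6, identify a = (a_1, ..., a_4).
a = (-2, 2, 0, -4)

Write a = (a_1, ..., a_4) in the standard basis. For each basis vector v_i, ℓ(v_i) = <v_i, a> is a linear equation in the a_j's. Collect the n equations into a matrix system V a = ℓ, where row i of V is v_i (expressed in the standard basis). Since V is invertible (lower-triangular with 1s on the diagonal, up to permutation), solve by back-substitution:
  V =
[[1, 0, 0, 0],
 [0, 1, 1, 0],
 [1, 1, 0, 0],
 [1, 0, 1, 1]]
  V a = (-2, 2, 0, -6)
Solving gives a = (-2, 2, 0, -4).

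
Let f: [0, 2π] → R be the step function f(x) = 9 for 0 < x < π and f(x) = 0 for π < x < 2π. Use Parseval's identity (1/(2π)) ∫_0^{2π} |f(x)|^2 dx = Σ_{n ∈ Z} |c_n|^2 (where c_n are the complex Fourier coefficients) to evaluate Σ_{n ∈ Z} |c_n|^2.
Σ |c_n|^2 = 81/2

Parseval equates the L^2 energy of f (normalised by 1/(2π)) with the ℓ^2 sum of its Fourier coefficients: (1/(2π)) ∫_0^{2π} |f|^2 = Σ |c_n|^2.
Compute the left side: (1/(2π)) [∫_0^π 9^2 dx + ∫_π^{2π} 0^2 dx] = (1/(2π)) · (81π + 0π) = (81 + 0)/2 = 81/2.
So Σ_{n ∈ Z} |c_n|^2 = 81/2.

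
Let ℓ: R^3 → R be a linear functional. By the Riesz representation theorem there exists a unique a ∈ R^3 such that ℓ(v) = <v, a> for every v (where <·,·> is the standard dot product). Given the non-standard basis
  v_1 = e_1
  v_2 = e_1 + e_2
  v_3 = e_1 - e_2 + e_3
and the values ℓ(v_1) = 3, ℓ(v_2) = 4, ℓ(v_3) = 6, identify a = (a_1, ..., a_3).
a = (3, 1, 4)

Write a = (a_1, ..., a_3) in the standard basis. For each basis vector v_i, ℓ(v_i) = <v_i, a> is a linear equation in the a_j's. Collect the n equations into a matrix system V a = ℓ, where row i of V is v_i (expressed in the standard basis). Since V is invertible (lower-triangular with 1s on the diagonal, up to permutation), solve by back-substitution:
  V =
[[1, 0, 0],
 [1, 1, 0],
 [1, -1, 1]]
  V a = (3, 4, 6)
Solving gives a = (3, 1, 4).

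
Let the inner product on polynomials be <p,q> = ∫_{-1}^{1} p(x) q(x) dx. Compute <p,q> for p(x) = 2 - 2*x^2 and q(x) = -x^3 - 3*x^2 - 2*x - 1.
<p,q> = -64/15

Expand the product: p(x)·q(x) = 2*x^5 + 6*x^4 + 2*x^3 - 4*x^2 - 4*x - 2.
∫_{-1}^{1} of each monomial x^k gives [2/(k+1) if k even, 0 if k odd]. Integrating term-by-term (or equivalently evaluating the antiderivative F(x) = x^6/3 + 6*x^5/5 + x^4/2 - 4*x^3/3 - 2*x^2 - 2*x at the endpoints):
  F(1) − F(−1) = -33/10 − (29/30) = -64/15.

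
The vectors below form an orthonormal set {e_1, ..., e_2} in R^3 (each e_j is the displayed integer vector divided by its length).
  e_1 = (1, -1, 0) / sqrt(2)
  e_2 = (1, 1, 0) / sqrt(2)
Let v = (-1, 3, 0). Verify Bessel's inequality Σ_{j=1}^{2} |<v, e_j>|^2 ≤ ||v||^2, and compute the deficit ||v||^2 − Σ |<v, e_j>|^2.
Σ |<v, e_j>|^2 = 10; ||v||^2 = 10; deficit = 0

Write each e_j = u_j / sqrt(<u_j, u_j>) where u_j is the displayed integer vector. Then <v, e_j> = <v, u_j> / sqrt(<u_j, u_j>), so |<v, e_j>|^2 = <v, u_j>^2 / <u_j, u_j>.
Coefficients: <v, e_1> = -4/sqrt(2), <v, e_2> = 2/sqrt(2).
Square and sum: Σ |<v, e_j>|^2 = 10.
Compute ||v||^2 = v·v = 10.
Deficit = 10 − 10 = 0 ≥ 0, confirming Bessel's inequality. (The deficit equals ||v − Σ <v,e_j> e_j||^2, the squared distance from v to span{e_j}.)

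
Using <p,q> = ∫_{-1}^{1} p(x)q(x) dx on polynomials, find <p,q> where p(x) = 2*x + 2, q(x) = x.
<p,q> = 4/3

Expand the product: p(x)·q(x) = 2*x^2 + 2*x.
∫_{-1}^{1} of each monomial x^k gives [2/(k+1) if k even, 0 if k odd]. Integrating term-by-term (or equivalently evaluating the antiderivative F(x) = 2*x^3/3 + x^2 at the endpoints):
  F(1) − F(−1) = 5/3 − (1/3) = 4/3.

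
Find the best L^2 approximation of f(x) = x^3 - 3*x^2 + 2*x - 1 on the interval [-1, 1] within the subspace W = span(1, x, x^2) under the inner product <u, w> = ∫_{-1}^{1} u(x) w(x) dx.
g(x) = -3*x^2 + 13*x/5 - 1

The best approximation g ∈ W is the orthogonal projection of f onto W. Writing g = a_0 + a_1 x + a_2 x^2, the coefficients solve the normal equations G · a = b where
  G_{ij} = <φ_i, φ_j> and b_i = <f, φ_i>, with φ_0 = 1, φ_1 = x, φ_2 = x^2.
G =
  [2, 0, 2/3]
  [0, 2/3, 0]
  [2/3, 0, 2/5],
b = (-4, 26/15, -28/15).
Solving gives a_0 = -1, a_1 = 13/5, a_2 = -3, so
  g(x) = -3*x^2 + 13*x/5 - 1.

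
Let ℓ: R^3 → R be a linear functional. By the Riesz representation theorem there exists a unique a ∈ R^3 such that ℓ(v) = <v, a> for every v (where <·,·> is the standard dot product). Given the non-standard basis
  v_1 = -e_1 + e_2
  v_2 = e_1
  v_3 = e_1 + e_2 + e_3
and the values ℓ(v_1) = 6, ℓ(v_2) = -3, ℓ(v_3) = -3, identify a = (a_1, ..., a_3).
a = (-3, 3, -3)

Write a = (a_1, ..., a_3) in the standard basis. For each basis vector v_i, ℓ(v_i) = <v_i, a> is a linear equation in the a_j's. Collect the n equations into a matrix system V a = ℓ, where row i of V is v_i (expressed in the standard basis). Since V is invertible (lower-triangular with 1s on the diagonal, up to permutation), solve by back-substitution:
  V =
[[-1, 1, 0],
 [1, 0, 0],
 [1, 1, 1]]
  V a = (6, -3, -3)
Solving gives a = (-3, 3, -3).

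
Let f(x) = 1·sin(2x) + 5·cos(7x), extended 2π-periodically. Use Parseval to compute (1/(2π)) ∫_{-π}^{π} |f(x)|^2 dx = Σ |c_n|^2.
Σ |c_n|^2 = 13

Expand |f|^2 and use orthogonality of {sin(nx), cos(mx)} on [-π, π]:
  ∫_{-π}^{π} sin(nx)^2 dx = π, ∫ cos(mx)^2 dx = π, and cross terms integrate to 0.
So ∫_{-π}^{π} f(x)^2 dx = 1^2 · π + 5^2 · π = (1 + 25)π.
Divide by 2π: (1 + 25)/2 = 13.
By Parseval, this equals Σ |c_n|^2.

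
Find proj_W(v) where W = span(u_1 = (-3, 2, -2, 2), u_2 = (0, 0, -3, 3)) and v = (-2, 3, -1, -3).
proj_W(v) = (-36/13, 24/13, 1, -1)

Set up U = [u_1 | ... | u_2] ∈ R^(4×2). The projector onto W = col(U) is P = U (U^T U)^(-1) U^T.
Compute U^T U =
  [21, 12]
  [12, 18],
and U^T v = (8, -6).
Solve U^T U · c = U^T v for the coefficients: c = (12/13, -37/39). The projection is proj_W(v) = U c.
Check: (v - proj_W(v)) · u_1 = 0  (should be 0).
Check: (v - proj_W(v)) · u_2 = 0  (should be 0).
Result: proj_W(v) = (-36/13, 24/13, 1, -1).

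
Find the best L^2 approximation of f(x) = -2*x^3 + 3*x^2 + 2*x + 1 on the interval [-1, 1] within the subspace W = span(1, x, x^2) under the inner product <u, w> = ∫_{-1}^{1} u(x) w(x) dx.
g(x) = 3*x^2 + 4*x/5 + 1

The best approximation g ∈ W is the orthogonal projection of f onto W. Writing g = a_0 + a_1 x + a_2 x^2, the coefficients solve the normal equations G · a = b where
  G_{ij} = <φ_i, φ_j> and b_i = <f, φ_i>, with φ_0 = 1, φ_1 = x, φ_2 = x^2.
G =
  [2, 0, 2/3]
  [0, 2/3, 0]
  [2/3, 0, 2/5],
b = (4, 8/15, 28/15).
Solving gives a_0 = 1, a_1 = 4/5, a_2 = 3, so
  g(x) = 3*x^2 + 4*x/5 + 1.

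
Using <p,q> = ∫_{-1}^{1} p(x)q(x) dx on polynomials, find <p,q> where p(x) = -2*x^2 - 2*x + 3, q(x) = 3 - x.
<p,q> = 46/3

Expand the product: p(x)·q(x) = 2*x^3 - 4*x^2 - 9*x + 9.
∫_{-1}^{1} of each monomial x^k gives [2/(k+1) if k even, 0 if k odd]. Integrating term-by-term (or equivalently evaluating the antiderivative F(x) = x^4/2 - 4*x^3/3 - 9*x^2/2 + 9*x at the endpoints):
  F(1) − F(−1) = 11/3 − (-35/3) = 46/3.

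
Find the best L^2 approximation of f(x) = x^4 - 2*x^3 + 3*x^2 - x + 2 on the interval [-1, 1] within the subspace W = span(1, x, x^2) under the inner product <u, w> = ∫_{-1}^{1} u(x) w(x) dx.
g(x) = 27*x^2/7 - 11*x/5 + 67/35

The best approximation g ∈ W is the orthogonal projection of f onto W. Writing g = a_0 + a_1 x + a_2 x^2, the coefficients solve the normal equations G · a = b where
  G_{ij} = <φ_i, φ_j> and b_i = <f, φ_i>, with φ_0 = 1, φ_1 = x, φ_2 = x^2.
G =
  [2, 0, 2/3]
  [0, 2/3, 0]
  [2/3, 0, 2/5],
b = (32/5, -22/15, 296/105).
Solving gives a_0 = 67/35, a_1 = -11/5, a_2 = 27/7, so
  g(x) = 27*x^2/7 - 11*x/5 + 67/35.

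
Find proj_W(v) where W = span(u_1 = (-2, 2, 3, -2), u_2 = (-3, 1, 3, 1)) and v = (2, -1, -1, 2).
proj_W(v) = (199/195, -253/195, -113/65, 307/195)

Set up U = [u_1 | ... | u_2] ∈ R^(4×2). The projector onto W = col(U) is P = U (U^T U)^(-1) U^T.
Compute U^T U =
  [21, 15]
  [15, 20],
and U^T v = (-13, -8).
Solve U^T U · c = U^T v for the coefficients: c = (-28/39, 9/65). The projection is proj_W(v) = U c.
Check: (v - proj_W(v)) · u_1 = 0  (should be 0).
Check: (v - proj_W(v)) · u_2 = 0  (should be 0).
Result: proj_W(v) = (199/195, -253/195, -113/65, 307/195).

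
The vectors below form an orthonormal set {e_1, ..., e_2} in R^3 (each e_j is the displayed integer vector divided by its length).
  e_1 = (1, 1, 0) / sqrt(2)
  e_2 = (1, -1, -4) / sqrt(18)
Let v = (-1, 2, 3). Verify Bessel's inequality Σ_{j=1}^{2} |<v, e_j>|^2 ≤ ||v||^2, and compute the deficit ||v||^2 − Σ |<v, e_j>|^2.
Σ |<v, e_j>|^2 = 13; ||v||^2 = 14; deficit = 1

Write each e_j = u_j / sqrt(<u_j, u_j>) where u_j is the displayed integer vector. Then <v, e_j> = <v, u_j> / sqrt(<u_j, u_j>), so |<v, e_j>|^2 = <v, u_j>^2 / <u_j, u_j>.
Coefficients: <v, e_1> = 1/sqrt(2), <v, e_2> = -15/sqrt(18).
Square and sum: Σ |<v, e_j>|^2 = 13.
Compute ||v||^2 = v·v = 14.
Deficit = 14 − 13 = 1 ≥ 0, confirming Bessel's inequality. (The deficit equals ||v − Σ <v,e_j> e_j||^2, the squared distance from v to span{e_j}.)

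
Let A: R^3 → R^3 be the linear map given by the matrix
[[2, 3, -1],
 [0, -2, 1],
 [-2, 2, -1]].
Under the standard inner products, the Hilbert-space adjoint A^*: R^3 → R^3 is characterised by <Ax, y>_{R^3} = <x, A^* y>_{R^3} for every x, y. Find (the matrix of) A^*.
A^* = A^T =
[[2, 0, -2],
 [3, -2, 2],
 [-1, 1, -1]]

For real matrices with standard dot products, the defining identity <Ax, y> = <x, A^* y> gives (Ax)^T y = x^T (A^*) y, i.e. x^T A^T y = x^T (A^*) y. Since this holds for all x, y, we must have A^* = A^T. Therefore
A^* =
[[2, 0, -2],
 [3, -2, 2],
 [-1, 1, -1]].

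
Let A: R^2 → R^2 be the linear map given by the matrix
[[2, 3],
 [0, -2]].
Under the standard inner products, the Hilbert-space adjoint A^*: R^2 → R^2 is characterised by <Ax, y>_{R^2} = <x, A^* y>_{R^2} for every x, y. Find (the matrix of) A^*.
A^* = A^T =
[[2, 0],
 [3, -2]]

For real matrices with standard dot products, the defining identity <Ax, y> = <x, A^* y> gives (Ax)^T y = x^T (A^*) y, i.e. x^T A^T y = x^T (A^*) y. Since this holds for all x, y, we must have A^* = A^T. Therefore
A^* =
[[2, 0],
 [3, -2]].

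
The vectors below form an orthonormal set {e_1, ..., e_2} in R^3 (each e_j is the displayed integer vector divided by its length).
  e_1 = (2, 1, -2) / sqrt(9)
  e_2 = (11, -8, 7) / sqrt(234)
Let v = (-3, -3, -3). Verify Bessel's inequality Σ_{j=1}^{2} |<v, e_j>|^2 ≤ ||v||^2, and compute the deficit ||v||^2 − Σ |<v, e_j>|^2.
Σ |<v, e_j>|^2 = 63/13; ||v||^2 = 27; deficit = 288/13

Write each e_j = u_j / sqrt(<u_j, u_j>) where u_j is the displayed integer vector. Then <v, e_j> = <v, u_j> / sqrt(<u_j, u_j>), so |<v, e_j>|^2 = <v, u_j>^2 / <u_j, u_j>.
Coefficients: <v, e_1> = -3/sqrt(9), <v, e_2> = -30/sqrt(234).
Square and sum: Σ |<v, e_j>|^2 = 63/13.
Compute ||v||^2 = v·v = 27.
Deficit = 27 − 63/13 = 288/13 ≥ 0, confirming Bessel's inequality. (The deficit equals ||v − Σ <v,e_j> e_j||^2, the squared distance from v to span{e_j}.)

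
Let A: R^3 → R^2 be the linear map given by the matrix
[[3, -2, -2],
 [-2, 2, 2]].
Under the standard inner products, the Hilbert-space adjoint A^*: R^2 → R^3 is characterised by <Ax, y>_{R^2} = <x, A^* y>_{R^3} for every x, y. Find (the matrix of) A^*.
A^* = A^T =
[[3, -2],
 [-2, 2],
 [-2, 2]]

For real matrices with standard dot products, the defining identity <Ax, y> = <x, A^* y> gives (Ax)^T y = x^T (A^*) y, i.e. x^T A^T y = x^T (A^*) y. Since this holds for all x, y, we must have A^* = A^T. Therefore
A^* =
[[3, -2],
 [-2, 2],
 [-2, 2]].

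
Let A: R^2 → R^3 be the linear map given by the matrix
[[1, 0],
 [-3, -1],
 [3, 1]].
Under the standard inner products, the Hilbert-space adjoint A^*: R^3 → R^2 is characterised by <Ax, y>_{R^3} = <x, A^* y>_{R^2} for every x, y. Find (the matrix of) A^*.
A^* = A^T =
[[1, -3, 3],
 [0, -1, 1]]

For real matrices with standard dot products, the defining identity <Ax, y> = <x, A^* y> gives (Ax)^T y = x^T (A^*) y, i.e. x^T A^T y = x^T (A^*) y. Since this holds for all x, y, we must have A^* = A^T. Therefore
A^* =
[[1, -3, 3],
 [0, -1, 1]].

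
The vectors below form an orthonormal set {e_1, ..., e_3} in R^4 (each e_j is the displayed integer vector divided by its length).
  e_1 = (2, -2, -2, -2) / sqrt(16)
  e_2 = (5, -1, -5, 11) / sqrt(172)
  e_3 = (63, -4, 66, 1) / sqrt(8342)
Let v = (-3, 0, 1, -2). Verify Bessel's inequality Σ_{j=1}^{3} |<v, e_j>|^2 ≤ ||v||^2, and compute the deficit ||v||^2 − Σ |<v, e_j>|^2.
Σ |<v, e_j>|^2 = 30*2**(286/371)*3**(316/371)*5**(42/53)*7**(61/371)/49; ||v||^2 = 14; deficit = 169/194

Write each e_j = u_j / sqrt(<u_j, u_j>) where u_j is the displayed integer vector. Then <v, e_j> = <v, u_j> / sqrt(<u_j, u_j>), so |<v, e_j>|^2 = <v, u_j>^2 / <u_j, u_j>.
Coefficients: <v, e_1> = -4/sqrt(16), <v, e_2> = -42/sqrt(172), <v, e_3> = -125/sqrt(8342).
Square and sum: Σ |<v, e_j>|^2 = 30*2**(286/371)*3**(316/371)*5**(42/53)*7**(61/371)/49.
Compute ||v||^2 = v·v = 14.
Deficit = 14 − 30*2**(286/371)*3**(316/371)*5**(42/53)*7**(61/371)/49 = 169/194 ≥ 0, confirming Bessel's inequality. (The deficit equals ||v − Σ <v,e_j> e_j||^2, the squared distance from v to span{e_j}.)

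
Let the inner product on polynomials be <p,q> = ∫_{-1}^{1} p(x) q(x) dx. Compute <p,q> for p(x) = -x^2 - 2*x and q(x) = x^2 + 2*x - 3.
<p,q> = -16/15

Expand the product: p(x)·q(x) = -x^4 - 4*x^3 - x^2 + 6*x.
∫_{-1}^{1} of each monomial x^k gives [2/(k+1) if k even, 0 if k odd]. Integrating term-by-term (or equivalently evaluating the antiderivative F(x) = -x^5/5 - x^4 - x^3/3 + 3*x^2 at the endpoints):
  F(1) − F(−1) = 22/15 − (38/15) = -16/15.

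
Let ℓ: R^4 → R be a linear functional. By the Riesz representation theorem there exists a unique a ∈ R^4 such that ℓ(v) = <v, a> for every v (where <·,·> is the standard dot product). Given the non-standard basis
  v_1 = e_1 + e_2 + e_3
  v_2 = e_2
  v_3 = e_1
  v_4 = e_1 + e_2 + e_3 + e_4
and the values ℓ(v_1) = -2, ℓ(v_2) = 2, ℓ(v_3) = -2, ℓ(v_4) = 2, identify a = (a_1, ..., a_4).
a = (-2, 2, -2, 4)

Write a = (a_1, ..., a_4) in the standard basis. For each basis vector v_i, ℓ(v_i) = <v_i, a> is a linear equation in the a_j's. Collect the n equations into a matrix system V a = ℓ, where row i of V is v_i (expressed in the standard basis). Since V is invertible (lower-triangular with 1s on the diagonal, up to permutation), solve by back-substitution:
  V =
[[1, 1, 1, 0],
 [0, 1, 0, 0],
 [1, 0, 0, 0],
 [1, 1, 1, 1]]
  V a = (-2, 2, -2, 2)
Solving gives a = (-2, 2, -2, 4).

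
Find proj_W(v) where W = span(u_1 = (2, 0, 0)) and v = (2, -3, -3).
proj_W(v) = (2, 0, 0)

Set up U = [u_1 | ... | u_1] ∈ R^(3×1). The projector onto W = col(U) is P = U (U^T U)^(-1) U^T.
Compute U^T U =
  [4],
and U^T v = (4).
Solve U^T U · c = U^T v for the coefficients: c = (1). The projection is proj_W(v) = U c.
Check: (v - proj_W(v)) · u_1 = 0  (should be 0).
Result: proj_W(v) = (2, 0, 0).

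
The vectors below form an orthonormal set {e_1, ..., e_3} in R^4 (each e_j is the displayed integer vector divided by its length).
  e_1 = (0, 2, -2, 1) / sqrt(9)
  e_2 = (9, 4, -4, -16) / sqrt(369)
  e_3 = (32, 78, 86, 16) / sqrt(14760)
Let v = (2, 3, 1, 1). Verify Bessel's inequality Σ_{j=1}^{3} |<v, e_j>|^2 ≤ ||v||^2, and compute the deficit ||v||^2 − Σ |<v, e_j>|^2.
Σ |<v, e_j>|^2 = 125/9; ||v||^2 = 15; deficit = 10/9

Write each e_j = u_j / sqrt(<u_j, u_j>) where u_j is the displayed integer vector. Then <v, e_j> = <v, u_j> / sqrt(<u_j, u_j>), so |<v, e_j>|^2 = <v, u_j>^2 / <u_j, u_j>.
Coefficients: <v, e_1> = 5/sqrt(9), <v, e_2> = 10/sqrt(369), <v, e_3> = 400/sqrt(14760).
Square and sum: Σ |<v, e_j>|^2 = 125/9.
Compute ||v||^2 = v·v = 15.
Deficit = 15 − 125/9 = 10/9 ≥ 0, confirming Bessel's inequality. (The deficit equals ||v − Σ <v,e_j> e_j||^2, the squared distance from v to span{e_j}.)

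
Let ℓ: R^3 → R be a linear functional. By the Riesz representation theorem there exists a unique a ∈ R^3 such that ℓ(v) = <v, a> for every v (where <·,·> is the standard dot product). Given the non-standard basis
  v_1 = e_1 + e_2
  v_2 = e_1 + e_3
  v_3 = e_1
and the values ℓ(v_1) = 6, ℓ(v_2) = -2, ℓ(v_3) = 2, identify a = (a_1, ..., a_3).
a = (2, 4, -4)

Write a = (a_1, ..., a_3) in the standard basis. For each basis vector v_i, ℓ(v_i) = <v_i, a> is a linear equation in the a_j's. Collect the n equations into a matrix system V a = ℓ, where row i of V is v_i (expressed in the standard basis). Since V is invertible (lower-triangular with 1s on the diagonal, up to permutation), solve by back-substitution:
  V =
[[1, 1, 0],
 [1, 0, 1],
 [1, 0, 0]]
  V a = (6, -2, 2)
Solving gives a = (2, 4, -4).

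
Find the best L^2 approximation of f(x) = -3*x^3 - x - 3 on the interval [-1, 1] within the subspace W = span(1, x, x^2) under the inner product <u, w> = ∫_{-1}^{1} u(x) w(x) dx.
g(x) = -14*x/5 - 3

The best approximation g ∈ W is the orthogonal projection of f onto W. Writing g = a_0 + a_1 x + a_2 x^2, the coefficients solve the normal equations G · a = b where
  G_{ij} = <φ_i, φ_j> and b_i = <f, φ_i>, with φ_0 = 1, φ_1 = x, φ_2 = x^2.
G =
  [2, 0, 2/3]
  [0, 2/3, 0]
  [2/3, 0, 2/5],
b = (-6, -28/15, -2).
Solving gives a_0 = -3, a_1 = -14/5, a_2 = 0, so
  g(x) = -14*x/5 - 3.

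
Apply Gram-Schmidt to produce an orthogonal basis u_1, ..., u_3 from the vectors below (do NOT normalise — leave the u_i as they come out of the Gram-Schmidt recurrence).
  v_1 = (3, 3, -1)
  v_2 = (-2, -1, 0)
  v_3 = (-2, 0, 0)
Orthogonal basis:
  u_1 = (3, 3, -1)
  u_2 = (-11/19, 8/19, -9/19)
  u_3 = (-1/7, 2/7, 3/7)

Apply the Gram-Schmidt recurrence
  u_1 = v_1
  u_i = v_i − Σ_{j<i} ((v_i · u_j) / (u_j · u_j)) · u_j.

Step by step this gives:
  u_1 = (3, 3, -1)
  u_2 = (-11/19, 8/19, -9/19)
  u_3 = (-1/7, 2/7, 3/7)

Orthogonality check:
  u_2 · u_1 = 0 (should be 0)
  u_3 · u_1 = 0 (should be 0)
  u_3 · u_2 = 0 (should be 0)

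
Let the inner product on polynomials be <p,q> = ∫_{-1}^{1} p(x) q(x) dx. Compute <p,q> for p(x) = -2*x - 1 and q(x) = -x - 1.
<p,q> = 10/3

Expand the product: p(x)·q(x) = 2*x^2 + 3*x + 1.
∫_{-1}^{1} of each monomial x^k gives [2/(k+1) if k even, 0 if k odd]. Integrating term-by-term (or equivalently evaluating the antiderivative F(x) = 2*x^3/3 + 3*x^2/2 + x at the endpoints):
  F(1) − F(−1) = 19/6 − (-1/6) = 10/3.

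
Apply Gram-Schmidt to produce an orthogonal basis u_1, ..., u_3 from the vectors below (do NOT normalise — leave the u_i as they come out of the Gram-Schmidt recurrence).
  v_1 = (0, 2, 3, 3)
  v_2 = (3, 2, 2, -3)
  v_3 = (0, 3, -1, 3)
Orthogonal basis:
  u_1 = (0, 2, 3, 3)
  u_2 = (3, 21/11, 41/22, -69/22)
  u_3 = (366/571, 1323/571, -1278/571, 396/571)

Apply the Gram-Schmidt recurrence
  u_1 = v_1
  u_i = v_i − Σ_{j<i} ((v_i · u_j) / (u_j · u_j)) · u_j.

Step by step this gives:
  u_1 = (0, 2, 3, 3)
  u_2 = (3, 21/11, 41/22, -69/22)
  u_3 = (366/571, 1323/571, -1278/571, 396/571)

Orthogonality check:
  u_2 · u_1 = 0 (should be 0)
  u_3 · u_1 = 0 (should be 0)
  u_3 · u_2 = 0 (should be 0)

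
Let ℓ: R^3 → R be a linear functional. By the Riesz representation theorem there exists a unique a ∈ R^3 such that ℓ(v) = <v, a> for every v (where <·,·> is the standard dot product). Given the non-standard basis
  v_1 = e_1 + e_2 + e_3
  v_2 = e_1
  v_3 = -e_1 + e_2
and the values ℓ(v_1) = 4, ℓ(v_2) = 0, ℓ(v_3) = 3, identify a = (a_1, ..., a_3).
a = (0, 3, 1)

Write a = (a_1, ..., a_3) in the standard basis. For each basis vector v_i, ℓ(v_i) = <v_i, a> is a linear equation in the a_j's. Collect the n equations into a matrix system V a = ℓ, where row i of V is v_i (expressed in the standard basis). Since V is invertible (lower-triangular with 1s on the diagonal, up to permutation), solve by back-substitution:
  V =
[[1, 1, 1],
 [1, 0, 0],
 [-1, 1, 0]]
  V a = (4, 0, 3)
Solving gives a = (0, 3, 1).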